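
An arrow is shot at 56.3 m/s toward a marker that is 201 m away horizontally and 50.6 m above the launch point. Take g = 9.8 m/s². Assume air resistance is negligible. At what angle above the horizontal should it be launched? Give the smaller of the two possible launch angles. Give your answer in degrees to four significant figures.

Trajectory: y = x tanθ − g x² (1 + tan²θ)/(2v₀²). With x = 201, y = 50.6, v₀ = 56.3, g = 9.80:
62.46 tan²θ − 201 tanθ + (113.1) = 0.
tanθ = [201 ± √(201² − 4 × 62.46 × (113.1))] / (2 × 62.46) = (201 ± 110.3) / 124.9, giving tanθ = 0.7264 or 2.492.
θ = 36.00° or 68.13°; the smaller is 36.00°.

36.00°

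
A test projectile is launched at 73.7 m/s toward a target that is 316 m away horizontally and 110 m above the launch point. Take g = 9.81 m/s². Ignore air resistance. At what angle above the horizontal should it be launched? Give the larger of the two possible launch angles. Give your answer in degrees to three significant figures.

Trajectory: y = x tanθ − g x² (1 + tan²θ)/(2v₀²). With x = 316, y = 110, v₀ = 73.7, g = 9.81:
90.17 tan²θ − 316 tanθ + (200.2) = 0.
tanθ = [316 ± √(316² − 4 × 90.17 × (200.2))] / (2 × 90.17) = (316 ± 166.3) / 180.3, giving tanθ = 0.8301 or 2.674.
θ = 39.70° or 69.50°; the larger is 69.50°.

69.5°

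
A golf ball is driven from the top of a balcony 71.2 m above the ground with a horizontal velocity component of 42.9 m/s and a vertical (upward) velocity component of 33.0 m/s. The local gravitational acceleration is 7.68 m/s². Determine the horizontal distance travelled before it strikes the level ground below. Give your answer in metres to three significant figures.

Vertical motion (up positive, ground at y = 0): 3.840 t² − (33.00) t − 71.2 = 0, so t = (33.00 + √(33.00² + 2·7.68·71.2)) / 7.68 = (33.00 + 46.72) / 7.68 = 10.38 s.
Horizontal distance: R = vₓ t = 42.90 × 10.38 = 445.3 m.

445 m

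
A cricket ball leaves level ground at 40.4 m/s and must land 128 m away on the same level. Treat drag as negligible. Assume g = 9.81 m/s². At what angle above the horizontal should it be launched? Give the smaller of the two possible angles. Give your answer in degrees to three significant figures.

Level-ground range R = v₀² sin(2θ)/g ⇒ sin(2θ) = gR/v₀² = 9.81 × 128 / 40.4² = 0.7693.
2θ = 50.29° or 180° − 50.29° = 129.7°, so θ = 25.15° or 64.85°.
The smaller angle is 25.15°.

25.1°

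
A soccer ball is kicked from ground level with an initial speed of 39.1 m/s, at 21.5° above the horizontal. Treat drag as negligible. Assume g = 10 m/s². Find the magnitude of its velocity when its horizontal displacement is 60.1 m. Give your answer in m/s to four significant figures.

Resolve: vₓ = 39.10 cos 21.5° = 36.38 m/s and v_y0 = 39.10 sin 21.5° = 14.33 m/s.
x = vₓ t ⇒ t = 60.1/36.38 = 1.652 s.
Vertical velocity there: v_y = v_y0 − g t = 14.33 − 10.0 × 1.652 = −2.190 m/s.
Speed: √(vₓ² + v_y²) = √(36.38² + 2.190²) = 36.45 m/s.

36.45 m/s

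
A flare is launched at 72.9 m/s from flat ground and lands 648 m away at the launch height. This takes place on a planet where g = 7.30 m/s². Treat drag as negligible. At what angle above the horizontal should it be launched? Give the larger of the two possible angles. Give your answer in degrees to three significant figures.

Level-ground range R = v₀² sin(2θ)/g ⇒ sin(2θ) = gR/v₀² = 7.30 × 648 / 72.9² = 0.8901.
2θ = 62.89° or 180° − 62.89° = 117.1°, so θ = 31.44° or 58.56°.
The larger angle is 58.56°.

58.6°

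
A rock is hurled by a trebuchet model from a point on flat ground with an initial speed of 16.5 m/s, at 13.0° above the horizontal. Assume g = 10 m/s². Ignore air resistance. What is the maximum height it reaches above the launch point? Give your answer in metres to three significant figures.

0.689 m

Resolve: vₓ = 16.50 cos 13.0° = 16.08 m/s and v_y0 = 16.50 sin 13.0° = 3.712 m/s.
At the apex v_y = 0, so H = v_y0²/(2g) = 3.712²/20.00 = 0.6888 m.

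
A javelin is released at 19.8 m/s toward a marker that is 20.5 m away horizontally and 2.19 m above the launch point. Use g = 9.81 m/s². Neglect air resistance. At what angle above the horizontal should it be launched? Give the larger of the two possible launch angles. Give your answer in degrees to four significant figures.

74.03°

Trajectory: y = x tanθ − g x² (1 + tan²θ)/(2v₀²). With x = 20.5, y = 2.19, v₀ = 19.8, g = 9.81:
5.258 tan²θ − 20.5 tanθ + (7.448) = 0.
tanθ = [20.5 ± √(20.5² − 4 × 5.258 × (7.448))] / (2 × 5.258) = (20.5 ± 16.24) / 10.52, giving tanθ = 0.4055 or 3.493.
θ = 22.07° or 74.03°; the larger is 74.03°.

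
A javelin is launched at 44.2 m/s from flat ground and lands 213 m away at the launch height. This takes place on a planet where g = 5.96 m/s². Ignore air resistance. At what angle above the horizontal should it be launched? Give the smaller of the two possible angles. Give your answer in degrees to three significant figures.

20.3°

From R = (v₀²/g) sin 2θ: sin 2θ = 5.96 × 213 / 1953.6 = 0.6498.
2θ = 40.53° or 180° − 40.53° = 139.5°, so θ = 20.26° or 69.74°.
The smaller angle is 20.26°.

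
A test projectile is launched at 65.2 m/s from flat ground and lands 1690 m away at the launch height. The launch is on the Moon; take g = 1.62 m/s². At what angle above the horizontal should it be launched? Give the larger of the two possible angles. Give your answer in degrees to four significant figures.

From R = (v₀²/g) sin 2θ: sin 2θ = 1.62 × 1690 / 4251.0 = 0.6440.
2θ = 40.09° or 180° − 40.09° = 139.9°, so θ = 20.05° or 69.95°.
The larger angle is 69.95°.

69.95°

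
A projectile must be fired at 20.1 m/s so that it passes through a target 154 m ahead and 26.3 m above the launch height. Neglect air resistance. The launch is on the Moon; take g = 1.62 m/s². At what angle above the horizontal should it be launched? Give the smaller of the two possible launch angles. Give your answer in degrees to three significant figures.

30.3°

Trajectory: y = x tanθ − g x² (1 + tan²θ)/(2v₀²). With x = 154, y = 26.3, v₀ = 20.1, g = 1.62:
47.55 tan²θ − 154 tanθ + (73.85) = 0.
tanθ = [154 ± √(154² − 4 × 47.55 × (73.85))] / (2 × 47.55) = (154 ± 98.34) / 95.10, giving tanθ = 0.5853 or 2.654.
θ = 30.34° or 69.35°; the smaller is 30.34°.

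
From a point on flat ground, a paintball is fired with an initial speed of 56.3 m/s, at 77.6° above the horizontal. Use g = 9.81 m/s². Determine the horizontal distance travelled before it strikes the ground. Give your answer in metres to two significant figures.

Horizontal component vₓ = 56.30 cos 77.6° = 12.09 m/s; vertical v_y0 = 56.30 sin 77.6° = 54.99 m/s.
Flight time T = 2 v_y0 / g = 11.21 s.
Horizontal distance R = vₓ T = 12.09 × 11.21 = 135.5 m.

140 m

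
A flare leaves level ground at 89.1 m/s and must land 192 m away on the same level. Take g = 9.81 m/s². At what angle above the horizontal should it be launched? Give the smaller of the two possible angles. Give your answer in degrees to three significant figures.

6.86°

Level-ground range R = v₀² sin(2θ)/g ⇒ sin(2θ) = gR/v₀² = 9.81 × 192 / 89.1² = 0.2373.
2θ = 13.72° or 180° − 13.72° = 166.3°, so θ = 6.862° or 83.14°.
The smaller angle is 6.862°.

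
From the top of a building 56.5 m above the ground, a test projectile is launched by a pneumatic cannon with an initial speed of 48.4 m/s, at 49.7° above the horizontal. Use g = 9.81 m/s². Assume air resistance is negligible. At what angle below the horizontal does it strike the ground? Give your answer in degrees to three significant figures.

57.8°

Components: vₓ = 48.40 cos 49.7° = 31.30 m/s, v_y0 = 48.40 sin 49.7° = 36.91 m/s.
The projectile lands when y = 56.5 + (36.91) t − ½·9.81·t² = 0. Positive root: t = (36.91 + √(36.91² + 2·9.81·56.5)) / 9.81 = (36.91 + 49.71) / 9.81 = 8.830 s.
At impact: v_y = v_y0 − g t = −49.71 m/s; vₓ = 31.30 m/s.
Angle below horizontal: arctan(|v_y|/vₓ) = arctan(49.71/31.30) = 57.80°.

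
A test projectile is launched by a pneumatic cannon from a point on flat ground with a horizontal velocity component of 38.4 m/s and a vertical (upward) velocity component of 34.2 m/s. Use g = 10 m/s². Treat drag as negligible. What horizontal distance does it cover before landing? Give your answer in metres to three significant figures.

Flight time T = 2 v_y0 / g = 6.840 s.
Range: R = vₓ T = 38.40 × 6.840 = 262.7 m.

263 m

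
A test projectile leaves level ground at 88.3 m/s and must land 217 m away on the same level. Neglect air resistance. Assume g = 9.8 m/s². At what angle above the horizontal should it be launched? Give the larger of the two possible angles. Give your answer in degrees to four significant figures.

82.09°

R = v₀² sin 2θ / g gives sin 2θ = gR/v₀² = 9.80·217/88.3² = 0.2727.
2θ = 15.83° or 180° − 15.83° = 164.2°, so θ = 7.914° or 82.09°.
The larger angle is 82.09°.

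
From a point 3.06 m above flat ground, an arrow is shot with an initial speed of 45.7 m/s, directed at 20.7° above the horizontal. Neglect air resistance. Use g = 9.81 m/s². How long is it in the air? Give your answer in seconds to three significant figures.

3.47 s

Components: vₓ = 45.70 cos 20.7° = 42.75 m/s, v_y0 = 45.70 sin 20.7° = 16.15 m/s.
Vertical motion (up positive, ground at y = 0): 4.905 t² − (16.15) t − 3.06 = 0, so t = (16.15 + √(16.15² + 2·9.81·3.06)) / 9.81 = (16.15 + 17.92) / 9.81 = 3.473 s.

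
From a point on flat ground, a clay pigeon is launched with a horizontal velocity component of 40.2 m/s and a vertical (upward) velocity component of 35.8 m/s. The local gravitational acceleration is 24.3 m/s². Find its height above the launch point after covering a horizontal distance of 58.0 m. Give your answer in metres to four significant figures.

26.36 m

x = vₓ t ⇒ t = 58.0/40.20 = 1.443 s.
Height: y = v_y0 t − ½ g t² = 35.80 × 1.443 − 12.15 × 1.443² = 51.65 − 25.29 = 26.36 m.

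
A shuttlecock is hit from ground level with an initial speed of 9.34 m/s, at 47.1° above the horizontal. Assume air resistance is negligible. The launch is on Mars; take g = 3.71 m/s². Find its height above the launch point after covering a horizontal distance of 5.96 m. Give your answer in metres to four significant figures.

vₓ = 9.340 cos 47.1° = 6.358 m/s; v_y0 = 9.340 sin 47.1° = 6.842 m/s.
x = vₓ t ⇒ t = 5.96/6.358 = 0.9374 s.
Height: y = v_y0 t − ½ g t² = 6.842 × 0.9374 − 1.855 × 0.9374² = 6.414 − 1.630 = 4.784 m.

4.784 m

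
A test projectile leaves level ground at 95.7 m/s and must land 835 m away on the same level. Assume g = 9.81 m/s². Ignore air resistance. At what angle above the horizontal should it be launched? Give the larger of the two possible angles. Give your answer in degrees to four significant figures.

From R = (v₀²/g) sin 2θ: sin 2θ = 9.81 × 835 / 9158.5 = 0.8944.
2θ = 63.43° or 180° − 63.43° = 116.6°, so θ = 31.72° or 58.28°.
The larger angle is 58.28°.

58.28°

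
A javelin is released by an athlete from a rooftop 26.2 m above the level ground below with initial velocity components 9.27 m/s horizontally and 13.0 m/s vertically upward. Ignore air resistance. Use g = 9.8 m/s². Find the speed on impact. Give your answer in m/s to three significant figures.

Vertical motion (up positive, ground at y = 0): 4.900 t² − (13.00) t − 26.2 = 0, so t = (13.00 + √(13.00² + 2·9.80·26.2)) / 9.80 = (13.00 + 26.13) / 9.80 = 3.992 s.
Vertical velocity at impact: v_y = v_y0 − g t = 13.00 − 9.80 × 3.992 = −26.13 m/s.
Speed: |v| = √(vₓ² + v_y²) = √(9.270² + 26.13²) = 27.72 m/s.

27.7 m/s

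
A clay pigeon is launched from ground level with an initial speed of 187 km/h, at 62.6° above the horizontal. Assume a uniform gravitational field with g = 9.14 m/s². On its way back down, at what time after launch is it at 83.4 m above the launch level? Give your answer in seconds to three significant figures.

7.73 s

Convert: 187 km/h = 187/3.6 = 51.94 m/s.
Components: vₓ = 51.94 cos 62.6° = 23.90 m/s, v_y0 = 51.94 sin 62.6° = 46.12 m/s.
Height y(t) = 46.12 t − 4.570 t² = 83.4 gives 4.570 t² − 46.12 t + 83.4 = 0.
t = [46.12 ± √(46.12² − 2·9.14·83.4)] / 9.14 = (46.12 ± 24.54) / 9.14, so t = 2.361 s or t = 7.731 s.
The descending-branch root is 7.731 s.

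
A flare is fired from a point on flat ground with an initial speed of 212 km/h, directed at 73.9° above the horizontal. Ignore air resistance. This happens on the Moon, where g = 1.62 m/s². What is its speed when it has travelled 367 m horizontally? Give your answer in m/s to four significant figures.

25.95 m/s

Convert: 212 km/h = 212/3.6 = 58.89 m/s.
vₓ = 58.89 cos 73.9° = 16.33 m/s; v_y0 = 58.89 sin 73.9° = 56.58 m/s.
x = vₓ t ⇒ t = 367/16.33 = 22.47 s.
Vertical velocity there: v_y = v_y0 − g t = 56.58 − 1.62 × 22.47 = 20.17 m/s.
Speed: √(vₓ² + v_y²) = √(16.33² + 20.17²) = 25.95 m/s.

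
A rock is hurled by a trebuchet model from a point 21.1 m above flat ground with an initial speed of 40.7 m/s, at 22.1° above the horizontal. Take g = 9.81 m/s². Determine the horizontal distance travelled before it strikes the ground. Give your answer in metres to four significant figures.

Horizontal component vₓ = 40.70 cos 22.1° = 37.71 m/s; vertical v_y0 = 40.70 sin 22.1° = 15.31 m/s.
Vertical motion (up positive, ground at y = 0): 4.905 t² − (15.31) t − 21.1 = 0, so t = (15.31 + √(15.31² + 2·9.81·21.1)) / 9.81 = (15.31 + 25.46) / 9.81 = 4.157 s.
Horizontal distance: R = vₓ t = 37.71 × 4.157 = 156.7 m.

156.7 m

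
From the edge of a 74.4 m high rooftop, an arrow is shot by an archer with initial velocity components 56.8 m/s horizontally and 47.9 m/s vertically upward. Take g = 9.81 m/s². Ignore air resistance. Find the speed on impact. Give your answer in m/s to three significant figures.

83.5 m/s

Vertical motion (up positive, ground at y = 0): 4.905 t² − (47.90) t − 74.4 = 0, so t = (47.90 + √(47.90² + 2·9.81·74.4)) / 9.81 = (47.90 + 61.27) / 9.81 = 11.13 s.
Vertical velocity at impact: v_y = v_y0 − g t = 47.90 − 9.81 × 11.13 = −61.27 m/s.
Speed: |v| = √(vₓ² + v_y²) = √(56.80² + 61.27²) = 83.55 m/s.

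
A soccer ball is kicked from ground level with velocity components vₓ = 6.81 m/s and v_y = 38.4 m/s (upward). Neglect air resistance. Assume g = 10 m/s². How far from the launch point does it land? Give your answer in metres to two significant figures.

Time aloft: T = 2 v_y0 / g = 2 × 38.40 / 10.0 = 7.680 s.
Range: R = vₓ T = 6.810 × 7.680 = 52.30 m.

52 m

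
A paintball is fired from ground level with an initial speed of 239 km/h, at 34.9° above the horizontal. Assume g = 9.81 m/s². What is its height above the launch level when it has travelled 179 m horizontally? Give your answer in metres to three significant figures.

Convert: 239 km/h = 239/3.6 = 66.39 m/s.
Horizontal component vₓ = 66.39 cos 34.9° = 54.45 m/s; vertical v_y0 = 66.39 sin 34.9° = 37.98 m/s.
Time to reach x = 179 m: t = x/vₓ = 179/54.45 = 3.287 s.
Height: y = v_y0 t − ½ g t² = 37.98 × 3.287 − 4.905 × 3.287² = 124.9 − 53.01 = 71.86 m.

71.9 m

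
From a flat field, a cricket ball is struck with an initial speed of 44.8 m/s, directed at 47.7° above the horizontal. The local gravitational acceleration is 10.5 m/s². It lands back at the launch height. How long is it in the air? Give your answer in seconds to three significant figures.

6.31 s

vₓ = 44.80 cos 47.7° = 30.15 m/s; v_y0 = 44.80 sin 47.7° = 33.14 m/s.
Time of flight on level ground: T = 2 v_y0 / g = 2 × 33.14 / 10.5 = 6.312 s.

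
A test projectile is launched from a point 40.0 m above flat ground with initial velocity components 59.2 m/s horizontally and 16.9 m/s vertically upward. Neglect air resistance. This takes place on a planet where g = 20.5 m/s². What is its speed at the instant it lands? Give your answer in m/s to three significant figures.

The projectile lands when y = 40.0 + (16.90) t − ½·20.5·t² = 0. Positive root: t = (16.90 + √(16.90² + 2·20.5·40.0)) / 20.5 = (16.90 + 43.88) / 20.5 = 2.965 s.
Vertical velocity at impact: v_y = v_y0 − g t = 16.90 − 20.5 × 2.965 = −43.88 m/s.
Speed: |v| = √(vₓ² + v_y²) = √(59.20² + 43.88²) = 73.69 m/s.

73.7 m/s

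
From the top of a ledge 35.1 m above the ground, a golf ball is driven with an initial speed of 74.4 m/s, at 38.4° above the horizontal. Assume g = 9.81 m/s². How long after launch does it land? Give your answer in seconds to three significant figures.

10.1 s

Horizontal component vₓ = 74.40 cos 38.4° = 58.31 m/s; vertical v_y0 = 74.40 sin 38.4° = 46.21 m/s.
Vertical motion (up positive, ground at y = 0): 4.905 t² − (46.21) t − 35.1 = 0, so t = (46.21 + √(46.21² + 2·9.81·35.1)) / 9.81 = (46.21 + 53.14) / 9.81 = 10.13 s.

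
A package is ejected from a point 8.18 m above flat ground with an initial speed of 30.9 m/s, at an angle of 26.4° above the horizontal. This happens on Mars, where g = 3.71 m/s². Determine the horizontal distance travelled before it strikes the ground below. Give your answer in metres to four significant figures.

Components: vₓ = 30.90 cos 26.4° = 27.68 m/s, v_y0 = 30.90 sin 26.4° = 13.74 m/s.
With up positive and y = 0 at the ground: y(t) = 8.18 + (13.74) t − 1.855 t². Setting y = 0 and taking the positive root: t = [13.74 + √(13.74² + 2·3.71·8.18)] / 3.71 = (13.74 + 15.79) / 3.71 = 7.961 s.
Horizontal distance: R = vₓ t = 27.68 × 7.961 = 220.3 m.

220.3 m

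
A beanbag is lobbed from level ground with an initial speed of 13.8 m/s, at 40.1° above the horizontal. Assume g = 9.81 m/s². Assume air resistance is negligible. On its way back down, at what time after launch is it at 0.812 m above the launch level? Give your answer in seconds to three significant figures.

1.72 s

vₓ = 13.80 cos 40.1° = 10.56 m/s; v_y0 = 13.80 sin 40.1° = 8.889 m/s.
Height y(t) = 8.889 t − 4.905 t² = 0.812 gives 4.905 t² − 8.889 t + 0.812 = 0.
t = [8.889 ± √(8.889² − 2·9.81·0.812)] / 9.81 = (8.889 ± 7.942) / 9.81, so t = 0.09649 s or t = 1.716 s.
The descending-branch root is 1.716 s.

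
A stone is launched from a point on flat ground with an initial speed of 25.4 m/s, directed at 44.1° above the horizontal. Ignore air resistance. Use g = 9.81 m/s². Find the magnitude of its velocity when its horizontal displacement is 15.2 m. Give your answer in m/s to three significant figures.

20.6 m/s

Resolve: vₓ = 25.40 cos 44.1° = 18.24 m/s and v_y0 = 25.40 sin 44.1° = 17.68 m/s.
x = vₓ t ⇒ t = 15.2/18.24 = 0.8333 s.
Vertical velocity there: v_y = v_y0 − g t = 17.68 − 9.81 × 0.8333 = 9.501 m/s.
Speed: √(vₓ² + v_y²) = √(18.24² + 9.501²) = 20.57 m/s.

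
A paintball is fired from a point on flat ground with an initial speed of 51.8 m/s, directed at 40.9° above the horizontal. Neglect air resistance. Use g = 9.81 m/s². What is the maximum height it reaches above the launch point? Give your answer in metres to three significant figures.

58.6 m

Horizontal component vₓ = 51.80 cos 40.9° = 39.15 m/s; vertical v_y0 = 51.80 sin 40.9° = 33.92 m/s.
Maximum height: H = v_y0² / (2g) = 33.92² / (2 × 9.81) = 58.63 m.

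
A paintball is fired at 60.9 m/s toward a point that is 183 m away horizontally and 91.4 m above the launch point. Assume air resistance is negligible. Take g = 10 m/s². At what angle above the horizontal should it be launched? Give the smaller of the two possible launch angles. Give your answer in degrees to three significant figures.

Trajectory: y = x tanθ − g x² (1 + tan²θ)/(2v₀²). With x = 183, y = 91.4, v₀ = 60.9, g = 10.0:
45.15 tan²θ − 183 tanθ + (136.5) = 0.
tanθ = [183 ± √(183² − 4 × 45.15 × (136.5))] / (2 × 45.15) = (183 ± 93.97) / 90.30, giving tanθ = 0.9860 or 3.067.
θ = 44.60° or 71.94°; the smaller is 44.60°.

44.6°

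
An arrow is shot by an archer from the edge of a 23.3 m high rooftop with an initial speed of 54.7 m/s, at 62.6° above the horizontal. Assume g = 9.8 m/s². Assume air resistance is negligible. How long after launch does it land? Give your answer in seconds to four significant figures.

10.37 s

vₓ = 54.70 cos 62.6° = 25.17 m/s; v_y0 = 54.70 sin 62.6° = 48.56 m/s.
With up positive and y = 0 at the ground: y(t) = 23.3 + (48.56) t − 4.900 t². Setting y = 0 and taking the positive root: t = [48.56 + √(48.56² + 2·9.80·23.3)] / 9.80 = (48.56 + 53.06) / 9.80 = 10.37 s.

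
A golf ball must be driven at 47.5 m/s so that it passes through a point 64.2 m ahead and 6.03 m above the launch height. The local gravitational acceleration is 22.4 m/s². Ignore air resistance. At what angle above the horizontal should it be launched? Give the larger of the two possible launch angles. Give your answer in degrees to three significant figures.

69.3°

Trajectory: y = x tanθ − g x² (1 + tan²θ)/(2v₀²). With x = 64.2, y = 6.03, v₀ = 47.5, g = 22.4:
20.46 tan²θ − 64.2 tanθ + (26.49) = 0.
tanθ = [64.2 ± √(64.2² − 4 × 20.46 × (26.49))] / (2 × 20.46) = (64.2 ± 44.20) / 40.92, giving tanθ = 0.4887 or 2.649.
θ = 26.05° or 69.32°; the larger is 69.32°.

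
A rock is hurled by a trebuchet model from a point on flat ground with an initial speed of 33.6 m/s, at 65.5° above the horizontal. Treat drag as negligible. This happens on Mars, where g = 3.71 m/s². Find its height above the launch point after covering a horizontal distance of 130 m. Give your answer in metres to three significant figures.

124 m

Resolve: vₓ = 33.60 cos 65.5° = 13.93 m/s and v_y0 = 33.60 sin 65.5° = 30.57 m/s.
At x = 130 m, t = x/vₓ = 130/13.93 = 9.330 s.
Height: y = v_y0 t − ½ g t² = 30.57 × 9.330 − 1.855 × 9.330² = 285.3 − 161.5 = 123.8 m.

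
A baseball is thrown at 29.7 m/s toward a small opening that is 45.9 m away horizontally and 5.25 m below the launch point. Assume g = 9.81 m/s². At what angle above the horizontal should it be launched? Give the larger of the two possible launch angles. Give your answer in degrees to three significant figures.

Trajectory: y = x tanθ − g x² (1 + tan²θ)/(2v₀²). With x = 45.9, y = −5.25, v₀ = 29.7, g = 9.81:
11.72 tan²θ − 45.9 tanθ + (6.465) = 0.
tanθ = [45.9 ± √(45.9² − 4 × 11.72 × (6.465))] / (2 × 11.72) = (45.9 ± 42.47) / 23.43, giving tanθ = 0.1463 or 3.772.
θ = 8.324° or 75.15°; the larger is 75.15°.

75.2°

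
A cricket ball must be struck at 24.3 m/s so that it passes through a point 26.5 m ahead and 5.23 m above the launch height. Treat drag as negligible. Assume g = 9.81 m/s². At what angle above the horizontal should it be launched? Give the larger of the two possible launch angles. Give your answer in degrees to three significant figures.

Trajectory: y = x tanθ − g x² (1 + tan²θ)/(2v₀²). With x = 26.5, y = 5.23, v₀ = 24.3, g = 9.81:
5.833 tan²θ − 26.5 tanθ + (11.06) = 0.
tanθ = [26.5 ± √(26.5² − 4 × 5.833 × (11.06))] / (2 × 5.833) = (26.5 ± 21.07) / 11.67, giving tanθ = 0.4651 or 4.078.
θ = 24.94° or 76.22°; the larger is 76.22°.

76.2°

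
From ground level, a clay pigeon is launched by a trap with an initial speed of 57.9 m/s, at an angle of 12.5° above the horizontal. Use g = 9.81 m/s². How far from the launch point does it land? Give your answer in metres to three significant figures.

144 m

Resolve: vₓ = 57.90 cos 12.5° = 56.53 m/s and v_y0 = 57.90 sin 12.5° = 12.53 m/s.
Time aloft: T = 2 v_y0 / g = 2 × 12.53 / 9.81 = 2.555 s.
Horizontal distance R = vₓ T = 56.53 × 2.555 = 144.4 m.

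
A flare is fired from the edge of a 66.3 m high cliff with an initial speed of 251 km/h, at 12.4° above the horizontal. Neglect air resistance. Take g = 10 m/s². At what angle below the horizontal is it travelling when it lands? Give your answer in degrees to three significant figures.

30.0°

Convert: 251 km/h = 251/3.6 = 69.72 m/s.
vₓ = 69.72 cos 12.4° = 68.10 m/s; v_y0 = 69.72 sin 12.4° = 14.97 m/s.
The projectile lands when y = 66.3 + (14.97) t − ½·10.0·t² = 0. Positive root: t = (14.97 + √(14.97² + 2·10.0·66.3)) / 10.0 = (14.97 + 39.37) / 10.0 = 5.434 s.
At impact: v_y = v_y0 − g t = −39.37 m/s; vₓ = 68.10 m/s.
Angle below horizontal: arctan(|v_y|/vₓ) = arctan(39.37/68.10) = 30.04°.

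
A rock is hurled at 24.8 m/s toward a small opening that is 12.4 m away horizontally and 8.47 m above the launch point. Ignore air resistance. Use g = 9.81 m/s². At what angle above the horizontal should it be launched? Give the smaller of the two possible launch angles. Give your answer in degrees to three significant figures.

40.5°

Trajectory: y = x tanθ − g x² (1 + tan²θ)/(2v₀²). With x = 12.4, y = 8.47, v₀ = 24.8, g = 9.81:
1.226 tan²θ − 12.4 tanθ + (9.696) = 0.
tanθ = [12.4 ± √(12.4² − 4 × 1.226 × (9.696))] / (2 × 1.226) = (12.4 ± 10.31) / 2.452, giving tanθ = 0.8541 or 9.258.
θ = 40.50° or 83.84°; the smaller is 40.50°.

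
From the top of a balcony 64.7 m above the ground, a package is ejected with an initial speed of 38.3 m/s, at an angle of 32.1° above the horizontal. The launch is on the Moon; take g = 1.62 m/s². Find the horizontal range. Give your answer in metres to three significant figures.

vₓ = 38.30 cos 32.1° = 32.44 m/s; v_y0 = 38.30 sin 32.1° = 20.35 m/s.
Vertical motion (up positive, ground at y = 0): 0.8100 t² − (20.35) t − 64.7 = 0, so t = (20.35 + √(20.35² + 2·1.62·64.7)) / 1.62 = (20.35 + 24.98) / 1.62 = 27.98 s.
Horizontal distance: R = vₓ t = 32.44 × 27.98 = 907.8 m.

908 m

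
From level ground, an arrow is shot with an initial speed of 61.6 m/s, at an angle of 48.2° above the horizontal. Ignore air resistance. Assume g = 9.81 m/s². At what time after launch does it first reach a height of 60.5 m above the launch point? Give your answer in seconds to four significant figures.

1.586 s

Resolve: vₓ = 61.60 cos 48.2° = 41.06 m/s and v_y0 = 61.60 sin 48.2° = 45.92 m/s.
Require v_y0 t − ½ g t² = 60.5, i.e. 4.905 t² − 45.92 t + 60.5 = 0.
Quadratic formula: t = (45.92 ± √921.76) / 9.81 = (45.92 ± 30.36) / 9.81 → t = 1.586 s or 7.776 s.
The first (ascending) time is 1.586 s.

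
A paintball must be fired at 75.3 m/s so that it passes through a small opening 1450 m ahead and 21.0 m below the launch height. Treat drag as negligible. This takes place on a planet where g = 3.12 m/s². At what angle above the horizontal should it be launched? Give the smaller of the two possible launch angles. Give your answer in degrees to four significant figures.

Trajectory: y = x tanθ − g x² (1 + tan²θ)/(2v₀²). With x = 1450, y = −21.0, v₀ = 75.3, g = 3.12:
578.5 tan²θ − 1450 tanθ + (557.5) = 0.
tanθ = [1450 ± √(1450² − 4 × 578.5 × (557.5))] / (2 × 578.5) = (1450 ± 901.5) / 1157, giving tanθ = 0.4741 or 2.033.
θ = 25.37° or 63.80°; the smaller is 25.37°.

25.37°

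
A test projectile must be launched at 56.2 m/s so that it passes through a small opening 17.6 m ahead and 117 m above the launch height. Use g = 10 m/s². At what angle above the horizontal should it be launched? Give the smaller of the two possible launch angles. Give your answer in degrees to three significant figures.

83.6°

Trajectory: y = x tanθ − g x² (1 + tan²θ)/(2v₀²). With x = 17.6, y = 117, v₀ = 56.2, g = 10.0:
0.4904 tan²θ − 17.6 tanθ + (117.5) = 0.
tanθ = [17.6 ± √(17.6² − 4 × 0.4904 × (117.5))] / (2 × 0.4904) = (17.6 ± 8.905) / 0.9807, giving tanθ = 8.865 or 27.03.
θ = 83.56° or 87.88°; the smaller is 83.56°.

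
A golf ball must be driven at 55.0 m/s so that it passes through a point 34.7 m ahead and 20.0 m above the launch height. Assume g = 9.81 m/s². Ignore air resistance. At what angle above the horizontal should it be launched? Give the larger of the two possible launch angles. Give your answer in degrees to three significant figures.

86.7°

Trajectory: y = x tanθ − g x² (1 + tan²θ)/(2v₀²). With x = 34.7, y = 20.0, v₀ = 55.0, g = 9.81:
1.952 tan²θ − 34.7 tanθ + (21.95) = 0.
tanθ = [34.7 ± √(34.7² − 4 × 1.952 × (21.95))] / (2 × 1.952) = (34.7 ± 32.13) / 3.905, giving tanθ = 0.6569 or 17.12.
θ = 33.30° or 86.66°; the larger is 86.66°.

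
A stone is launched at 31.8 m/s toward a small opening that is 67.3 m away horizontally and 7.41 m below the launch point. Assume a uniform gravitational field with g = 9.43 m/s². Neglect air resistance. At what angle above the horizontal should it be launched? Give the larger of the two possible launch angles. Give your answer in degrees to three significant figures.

Trajectory: y = x tanθ − g x² (1 + tan²θ)/(2v₀²). With x = 67.3, y = −7.41, v₀ = 31.8, g = 9.43:
21.12 tan²θ − 67.3 tanθ + (13.71) = 0.
tanθ = [67.3 ± √(67.3² − 4 × 21.12 × (13.71))] / (2 × 21.12) = (67.3 ± 58.06) / 42.24, giving tanθ = 0.2187 or 2.968.
θ = 12.34° or 71.38°; the larger is 71.38°.

71.4°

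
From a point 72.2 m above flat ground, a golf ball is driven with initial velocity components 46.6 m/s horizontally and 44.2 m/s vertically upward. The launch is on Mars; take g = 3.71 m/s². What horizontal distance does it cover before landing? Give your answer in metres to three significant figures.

Vertical motion (up positive, ground at y = 0): 1.855 t² − (44.20) t − 72.2 = 0, so t = (44.20 + √(44.20² + 2·3.71·72.2)) / 3.71 = (44.20 + 49.89) / 3.71 = 25.36 s.
Horizontal distance: R = vₓ t = 46.60 × 25.36 = 1182 m.

1180 m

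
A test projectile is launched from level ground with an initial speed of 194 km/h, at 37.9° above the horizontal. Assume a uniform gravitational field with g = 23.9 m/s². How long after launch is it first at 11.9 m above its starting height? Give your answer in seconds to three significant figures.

Convert: 194 km/h = 194/3.6 = 53.89 m/s.
Horizontal component vₓ = 53.89 cos 37.9° = 42.52 m/s; vertical v_y0 = 53.89 sin 37.9° = 33.10 m/s.
Height y(t) = 33.10 t − 11.95 t² = 11.9 gives 11.95 t² − 33.10 t + 11.9 = 0.
Quadratic formula: t = (33.10 ± √527.00) / 23.9 = (33.10 ± 22.96) / 23.9 → t = 0.4245 s or 2.346 s.
The first (ascending) time is 0.4245 s.

0.425 s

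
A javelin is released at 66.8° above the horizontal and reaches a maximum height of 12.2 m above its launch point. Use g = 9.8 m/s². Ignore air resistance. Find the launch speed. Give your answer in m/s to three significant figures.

16.8 m/s

At the peak v_y = 0, so v_y0 = √(2gH) = √(2 × 9.80 × 12.2) = 15.46 m/s.
v_y0 = v₀ sin θ ⇒ v₀ = 15.46 / sin 66.8° = 16.82 m/s.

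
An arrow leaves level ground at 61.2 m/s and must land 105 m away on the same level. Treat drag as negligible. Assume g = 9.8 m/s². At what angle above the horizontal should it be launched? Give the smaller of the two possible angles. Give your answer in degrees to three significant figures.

Level-ground range R = v₀² sin(2θ)/g ⇒ sin(2θ) = gR/v₀² = 9.80 × 105 / 61.2² = 0.2747.
2θ = 15.95° or 180° − 15.95° = 164.1°, so θ = 7.973° or 82.03°.
The smaller angle is 7.973°.

7.97°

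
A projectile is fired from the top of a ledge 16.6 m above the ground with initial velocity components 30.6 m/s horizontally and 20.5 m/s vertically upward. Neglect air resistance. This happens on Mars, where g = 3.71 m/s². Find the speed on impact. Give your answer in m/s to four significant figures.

With up positive and y = 0 at the ground: y(t) = 16.6 + (20.50) t − 1.855 t². Setting y = 0 and taking the positive root: t = [20.50 + √(20.50² + 2·3.71·16.6)] / 3.71 = (20.50 + 23.31) / 3.71 = 11.81 s.
Vertical velocity at impact: v_y = v_y0 − g t = 20.50 − 3.71 × 11.81 = −23.31 m/s.
Speed: |v| = √(vₓ² + v_y²) = √(30.60² + 23.31²) = 38.47 m/s.

38.47 m/s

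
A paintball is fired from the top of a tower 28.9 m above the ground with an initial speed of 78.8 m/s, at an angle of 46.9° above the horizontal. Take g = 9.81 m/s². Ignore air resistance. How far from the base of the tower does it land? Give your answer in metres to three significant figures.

vₓ = 78.80 cos 46.9° = 53.84 m/s; v_y0 = 78.80 sin 46.9° = 57.54 m/s.
Vertical motion (up positive, ground at y = 0): 4.905 t² − (57.54) t − 28.9 = 0, so t = (57.54 + √(57.54² + 2·9.81·28.9)) / 9.81 = (57.54 + 62.27) / 9.81 = 12.21 s.
Horizontal distance: R = vₓ t = 53.84 × 12.21 = 657.6 m.

658 m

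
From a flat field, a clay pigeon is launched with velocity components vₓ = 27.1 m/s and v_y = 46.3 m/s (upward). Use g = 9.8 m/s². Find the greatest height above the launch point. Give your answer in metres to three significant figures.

Maximum height: H = v_y0² / (2g) = 46.30² / (2 × 9.80) = 109.4 m.

109 m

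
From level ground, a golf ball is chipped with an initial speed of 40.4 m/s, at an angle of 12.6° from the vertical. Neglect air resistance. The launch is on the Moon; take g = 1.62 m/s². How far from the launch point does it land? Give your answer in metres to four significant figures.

Components: vₓ = 40.40 sin 12.6° = 8.813 m/s, v_y0 = 40.40 cos 12.6° = 39.43 m/s.
Flight time T = 2 v_y0 / g = 48.68 s.
Horizontal distance R = vₓ T = 8.813 × 48.68 = 429.0 m.

429.0 m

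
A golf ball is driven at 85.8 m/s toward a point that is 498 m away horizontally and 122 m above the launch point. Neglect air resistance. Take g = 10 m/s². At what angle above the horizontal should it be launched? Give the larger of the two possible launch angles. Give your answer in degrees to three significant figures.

Trajectory: y = x tanθ − g x² (1 + tan²θ)/(2v₀²). With x = 498, y = 122, v₀ = 85.8, g = 10.0:
168.4 tan²θ − 498 tanθ + (290.4) = 0.
tanθ = [498 ± √(498² − 4 × 168.4 × (290.4))] / (2 × 168.4) = (498 ± 228.7) / 336.9, giving tanθ = 0.7993 or 2.157.
θ = 38.64° or 65.13°; the larger is 65.13°.

65.1°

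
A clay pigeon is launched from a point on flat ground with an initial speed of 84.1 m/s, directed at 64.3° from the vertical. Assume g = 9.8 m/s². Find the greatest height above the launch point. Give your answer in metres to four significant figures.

vₓ = 84.10 sin 64.3° = 75.78 m/s; v_y0 = 84.10 cos 64.3° = 36.47 m/s.
Maximum height: H = v_y0² / (2g) = 36.47² / (2 × 9.80) = 67.86 m.

67.86 m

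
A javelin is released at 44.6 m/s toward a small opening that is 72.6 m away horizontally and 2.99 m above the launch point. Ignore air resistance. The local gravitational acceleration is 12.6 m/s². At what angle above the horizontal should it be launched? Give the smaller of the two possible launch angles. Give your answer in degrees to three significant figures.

Trajectory: y = x tanθ − g x² (1 + tan²θ)/(2v₀²). With x = 72.6, y = 2.99, v₀ = 44.6, g = 12.6:
16.69 tan²θ − 72.6 tanθ + (19.68) = 0.
tanθ = [72.6 ± √(72.6² − 4 × 16.69 × (19.68))] / (2 × 16.69) = (72.6 ± 62.90) / 33.39, giving tanθ = 0.2905 or 4.059.
θ = 16.20° or 76.16°; the smaller is 16.20°.

16.2°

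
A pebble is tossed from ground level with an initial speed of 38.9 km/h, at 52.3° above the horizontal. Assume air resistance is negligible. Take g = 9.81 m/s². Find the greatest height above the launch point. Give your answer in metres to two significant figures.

3.7 m

Convert: 38.9 km/h = 38.9/3.6 = 10.81 m/s.
vₓ = 10.81 cos 52.3° = 6.608 m/s; v_y0 = 10.81 sin 52.3° = 8.550 m/s.
At the apex v_y = 0, so H = v_y0²/(2g) = 8.550²/19.62 = 3.726 m.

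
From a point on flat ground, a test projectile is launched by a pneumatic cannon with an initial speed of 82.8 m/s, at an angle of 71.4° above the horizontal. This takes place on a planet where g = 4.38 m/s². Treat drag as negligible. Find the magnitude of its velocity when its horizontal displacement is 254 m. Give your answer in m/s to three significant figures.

44.9 m/s

Horizontal component vₓ = 82.80 cos 71.4° = 26.41 m/s; vertical v_y0 = 82.80 sin 71.4° = 78.48 m/s.
x = vₓ t ⇒ t = 254/26.41 = 9.618 s.
Vertical velocity there: v_y = v_y0 − g t = 78.48 − 4.38 × 9.618 = 36.35 m/s.
Speed: √(vₓ² + v_y²) = √(26.41² + 36.35²) = 44.93 m/s.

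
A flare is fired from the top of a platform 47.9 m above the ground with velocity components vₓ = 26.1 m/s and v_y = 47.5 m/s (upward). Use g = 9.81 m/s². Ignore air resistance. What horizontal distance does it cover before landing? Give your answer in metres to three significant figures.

The projectile lands when y = 47.9 + (47.50) t − ½·9.81·t² = 0. Positive root: t = (47.50 + √(47.50² + 2·9.81·47.9)) / 9.81 = (47.50 + 56.53) / 9.81 = 10.60 s.
Horizontal distance: R = vₓ t = 26.10 × 10.60 = 276.8 m.

277 m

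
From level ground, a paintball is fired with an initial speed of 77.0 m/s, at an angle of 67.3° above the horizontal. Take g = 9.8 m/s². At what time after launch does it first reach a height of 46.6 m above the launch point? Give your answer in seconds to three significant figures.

Components: vₓ = 77.00 cos 67.3° = 29.71 m/s, v_y0 = 77.00 sin 67.3° = 71.04 m/s.
Height y(t) = 71.04 t − 4.900 t² = 46.6 gives 4.900 t² − 71.04 t + 46.6 = 0.
Quadratic formula: t = (71.04 ± √4132.7) / 9.80 = (71.04 ± 64.29) / 9.80 → t = 0.6887 s or 13.81 s.
The first (ascending) time is 0.6887 s.

0.689 s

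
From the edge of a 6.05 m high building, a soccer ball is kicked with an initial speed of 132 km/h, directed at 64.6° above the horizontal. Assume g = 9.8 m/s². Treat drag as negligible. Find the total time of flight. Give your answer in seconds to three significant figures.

6.94 s

Convert: 132 km/h = 132/3.6 = 36.67 m/s.
vₓ = 36.67 cos 64.6° = 15.73 m/s; v_y0 = 36.67 sin 64.6° = 33.12 m/s.
With up positive and y = 0 at the ground: y(t) = 6.05 + (33.12) t − 4.900 t². Setting y = 0 and taking the positive root: t = [33.12 + √(33.12² + 2·9.80·6.05)] / 9.80 = (33.12 + 34.87) / 9.80 = 6.938 s.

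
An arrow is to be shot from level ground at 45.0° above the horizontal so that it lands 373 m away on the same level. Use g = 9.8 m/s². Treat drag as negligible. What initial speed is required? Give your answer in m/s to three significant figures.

On level ground R = v₀² sin 2θ / g ⇒ v₀ = √(gR / sin 2θ).
v₀ = √(9.80 × 373 / sin 90.00°) = √(3655 / 1.000) = √3655.4 = 60.46 m/s.

60.5 m/s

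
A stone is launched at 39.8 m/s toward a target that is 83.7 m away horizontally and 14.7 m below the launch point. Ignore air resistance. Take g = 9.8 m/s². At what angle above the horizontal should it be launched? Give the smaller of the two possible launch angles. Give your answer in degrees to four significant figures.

4.868°

Trajectory: y = x tanθ − g x² (1 + tan²θ)/(2v₀²). With x = 83.7, y = −14.7, v₀ = 39.8, g = 9.80:
21.67 tan²θ − 83.7 tanθ + (6.971) = 0.
tanθ = [83.7 ± √(83.7² − 4 × 21.67 × (6.971))] / (2 × 21.67) = (83.7 ± 80.01) / 43.34, giving tanθ = 0.08516 or 3.777.
θ = 4.868° or 75.17°; the smaller is 4.868°.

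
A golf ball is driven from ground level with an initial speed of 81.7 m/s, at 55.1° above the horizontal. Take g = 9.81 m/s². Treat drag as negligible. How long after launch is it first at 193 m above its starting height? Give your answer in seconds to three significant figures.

Resolve: vₓ = 81.70 cos 55.1° = 46.74 m/s and v_y0 = 81.70 sin 55.1° = 67.01 m/s.
Require v_y0 t − ½ g t² = 193, i.e. 4.905 t² − 67.01 t + 193 = 0.
t = [67.01 ± √(67.01² − 2·9.81·193)] / 9.81 = (67.01 ± 26.52) / 9.81, so t = 4.127 s or t = 9.534 s.
The first (ascending) time is 4.127 s.

4.13 s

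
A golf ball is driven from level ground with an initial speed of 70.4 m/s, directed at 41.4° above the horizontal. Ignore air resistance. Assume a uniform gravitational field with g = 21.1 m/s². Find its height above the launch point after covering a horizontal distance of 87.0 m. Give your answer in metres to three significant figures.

Horizontal component vₓ = 70.40 cos 41.4° = 52.81 m/s; vertical v_y0 = 70.40 sin 41.4° = 46.56 m/s.
At x = 87.0 m, t = x/vₓ = 87.0/52.81 = 1.647 s.
Height: y = v_y0 t − ½ g t² = 46.56 × 1.647 − 10.55 × 1.647² = 76.70 − 28.63 = 48.07 m.

48.1 m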